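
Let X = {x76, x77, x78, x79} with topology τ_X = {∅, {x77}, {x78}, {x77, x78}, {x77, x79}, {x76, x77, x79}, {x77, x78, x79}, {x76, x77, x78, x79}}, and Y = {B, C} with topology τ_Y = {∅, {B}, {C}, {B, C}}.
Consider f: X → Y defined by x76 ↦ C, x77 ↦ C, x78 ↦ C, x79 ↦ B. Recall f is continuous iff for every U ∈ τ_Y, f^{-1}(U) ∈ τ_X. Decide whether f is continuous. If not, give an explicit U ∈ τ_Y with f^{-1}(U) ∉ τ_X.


f is NOT continuous.

Compute f^{-1}(U) for each U ∈ τ_Y:
  U = ∅: f^{-1}(U) = ∅ ∈ τ_X ✓.
  U = {B}: f^{-1}(U) = {x79} ∉ τ_X ✗.
  U = {C}: f^{-1}(U) = {x76, x77, x78} ∉ τ_X ✗.
  U = {B, C}: f^{-1}(U) = {x76, x77, x78, x79} ∈ τ_X ✓.
Found U = {B} with f^{-1}(U) = {x79} not in τ_X. Therefore f is NOT continuous.


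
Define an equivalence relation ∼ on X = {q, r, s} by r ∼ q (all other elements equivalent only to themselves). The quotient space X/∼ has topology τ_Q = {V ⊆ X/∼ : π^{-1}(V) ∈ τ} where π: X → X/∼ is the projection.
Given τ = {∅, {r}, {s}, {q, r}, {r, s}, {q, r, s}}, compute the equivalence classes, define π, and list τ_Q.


X/∼ = {[q=r], [s]}; |τ_Q| = 4.

Equivalence classes: [q=r], [s].
Quotient map π: X → X/∼ sends q ↦ [q=r], r ↦ [q=r], s ↦ [s].
For each subset V ⊆ X/∼, compute π^{-1}(V) ⊆ X and check whether π^{-1}(V) ∈ τ. V is open in τ_Q iff π^{-1}(V) ∈ τ.
  V = {}: π^{-1}(V) = ∅ ∈ τ ✓.
  V = {[q=r]}: π^{-1}(V) = {q, r} ∈ τ ✓.
  V = {[s]}: π^{-1}(V) = {s} ∈ τ ✓.
  V = {[q=r], [s]}: π^{-1}(V) = {q, r, s} ∈ τ ✓.
Open sets in the quotient: τ_Q = {{}, {[q=r]}, {[s]}, {[q=r], [s]}} (4 elements).


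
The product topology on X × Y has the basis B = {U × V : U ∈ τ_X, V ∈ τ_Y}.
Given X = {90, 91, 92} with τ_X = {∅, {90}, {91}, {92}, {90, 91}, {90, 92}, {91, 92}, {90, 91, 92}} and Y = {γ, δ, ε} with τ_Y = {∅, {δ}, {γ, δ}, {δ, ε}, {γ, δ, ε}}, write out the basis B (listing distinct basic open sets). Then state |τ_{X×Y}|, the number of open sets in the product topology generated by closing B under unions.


Basis B = {∅ × ∅, {90} × {δ}, {91} × {δ}, {92} × {δ}, {90} × {γ, δ}, {90} × {δ, ε}, {90, 91} × {δ}, {90, 92} × {δ}, {91} × {γ, δ}, {91} × {δ, ε}, {91, 92} × {δ}, {92} × {γ, δ}, {92} × {δ, ε}, {90} × {γ, δ, ε}, {90, 91, 92} × {δ}, {91} × {γ, δ, ε}, {92} × {γ, δ, ε}, {90, 91} × {γ, δ}, {90, 92} × {γ, δ}, {90, 91} × {δ, ε}, {90, 92} × {δ, ε}, {91, 92} × {γ, δ}, {91, 92} × {δ, ε}, {90, 91} × {γ, δ, ε}, {90, 92} × {γ, δ, ε}, {90, 91, 92} × {γ, δ}, {90, 91, 92} × {δ, ε}, {91, 92} × {γ, δ, ε}, {90, 91, 92} × {γ, δ, ε}}; |τ_{X×Y}| = 125.

Enumerate products U × V with U ∈ τ_X, V ∈ τ_Y (deduplicated):
  ∅ × ∅ = {} (∅)
  {90} × {δ} = {(90,δ)}
  {91} × {δ} = {(91,δ)}
  {92} × {δ} = {(92,δ)}
  {90} × {γ, δ} = {(90,γ), (90,δ)}
  {90} × {δ, ε} = {(90,δ), (90,ε)}
  {90, 91} × {δ} = {(90,δ), (91,δ)}
  {90, 92} × {δ} = {(90,δ), (92,δ)}
  {91} × {γ, δ} = {(91,γ), (91,δ)}
  {91} × {δ, ε} = {(91,δ), (91,ε)}
  {91, 92} × {δ} = {(91,δ), (92,δ)}
  {92} × {γ, δ} = {(92,γ), (92,δ)}
  {92} × {δ, ε} = {(92,δ), (92,ε)}
  {90} × {γ, δ, ε} = {(90,γ), (90,δ), (90,ε)}
  {90, 91, 92} × {δ} = {(90,δ), (91,δ), (92,δ)}
  {91} × {γ, δ, ε} = {(91,γ), (91,δ), (91,ε)}
  {92} × {γ, δ, ε} = {(92,γ), (92,δ), (92,ε)}
  {90, 91} × {γ, δ} = {(90,γ), (90,δ), (91,γ), (91,δ)}
  {90, 92} × {γ, δ} = {(90,γ), (90,δ), (92,γ), (92,δ)}
  {90, 91} × {δ, ε} = {(90,δ), (90,ε), (91,δ), (91,ε)}
  {90, 92} × {δ, ε} = {(90,δ), (90,ε), (92,δ), (92,ε)}
  {91, 92} × {γ, δ} = {(91,γ), (91,δ), (92,γ), (92,δ)}
  {91, 92} × {δ, ε} = {(91,δ), (91,ε), (92,δ), (92,ε)}
  {90, 91} × {γ, δ, ε} = {(90,γ), (90,δ), (90,ε), (91,γ), (91,δ), (91,ε)}
  {90, 92} × {γ, δ, ε} = {(90,γ), (90,δ), (90,ε), (92,γ), (92,δ), (92,ε)}
  {90, 91, 92} × {γ, δ} = {(90,γ), (90,δ), (91,γ), (91,δ), (92,γ), (92,δ)}
  {90, 91, 92} × {δ, ε} = {(90,δ), (90,ε), (91,δ), (91,ε), (92,δ), (92,ε)}
  {91, 92} × {γ, δ, ε} = {(91,γ), (91,δ), (91,ε), (92,γ), (92,δ), (92,ε)}
  {90, 91, 92} × {γ, δ, ε} = {(90,γ), (90,δ), (90,ε), (91,γ), (91,δ), (91,ε), (92,γ), (92,δ), (92,ε)}
These 29 distinct sets form the basis B.
Close under arbitrary unions to get τ_{X×Y}; counting gives |τ_{X×Y}| = 125.


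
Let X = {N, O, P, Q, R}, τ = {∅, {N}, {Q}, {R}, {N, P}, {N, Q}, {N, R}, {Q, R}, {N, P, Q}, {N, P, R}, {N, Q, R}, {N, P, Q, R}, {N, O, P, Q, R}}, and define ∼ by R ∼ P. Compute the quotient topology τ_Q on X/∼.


X/∼ = {[N], [O], [P=R], [Q]}; |τ_Q| = 7.

Equivalence classes: [N], [O], [P=R], [Q].
Quotient map π: X → X/∼ sends N ↦ [N], O ↦ [O], P ↦ [P=R], Q ↦ [Q], R ↦ [P=R].
For each subset V ⊆ X/∼, compute π^{-1}(V) ⊆ X and check whether π^{-1}(V) ∈ τ. V is open in τ_Q iff π^{-1}(V) ∈ τ.
  V = {}: π^{-1}(V) = ∅ ∈ τ ✓.
  V = {[N]}: π^{-1}(V) = {N} ∈ τ ✓.
  V = {[O]}: π^{-1}(V) = {O} ∉ τ ✗.
  V = {[N], [O]}: π^{-1}(V) = {N, O} ∉ τ ✗.
  V = {[P=R]}: π^{-1}(V) = {P, R} ∉ τ ✗.
  V = {[N], [P=R]}: π^{-1}(V) = {N, P, R} ∈ τ ✓.
  V = {[O], [P=R]}: π^{-1}(V) = {O, P, R} ∉ τ ✗.
  V = {[N], [O], [P=R]}: π^{-1}(V) = {N, O, P, R} ∉ τ ✗.
  V = {[Q]}: π^{-1}(V) = {Q} ∈ τ ✓.
  V = {[N], [Q]}: π^{-1}(V) = {N, Q} ∈ τ ✓.
  V = {[O], [Q]}: π^{-1}(V) = {O, Q} ∉ τ ✗.
  V = {[N], [O], [Q]}: π^{-1}(V) = {N, O, Q} ∉ τ ✗.
  V = {[P=R], [Q]}: π^{-1}(V) = {P, Q, R} ∉ τ ✗.
  V = {[N], [P=R], [Q]}: π^{-1}(V) = {N, P, Q, R} ∈ τ ✓.
  V = {[O], [P=R], [Q]}: π^{-1}(V) = {O, P, Q, R} ∉ τ ✗.
  V = {[N], [O], [P=R], [Q]}: π^{-1}(V) = {N, O, P, Q, R} ∈ τ ✓.
Open sets in the quotient: τ_Q = {{}, {[N]}, {[N], [P=R]}, {[Q]}, {[N], [Q]}, {[N], [P=R], [Q]}, {[N], [O], [P=R], [Q]}} (7 elements).


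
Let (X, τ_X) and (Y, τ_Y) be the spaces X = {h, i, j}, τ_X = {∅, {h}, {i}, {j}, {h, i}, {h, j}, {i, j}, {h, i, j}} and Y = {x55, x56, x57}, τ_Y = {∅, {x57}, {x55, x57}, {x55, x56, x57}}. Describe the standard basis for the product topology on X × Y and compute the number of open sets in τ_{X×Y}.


Basis B = {∅ × ∅, {h} × {x57}, {i} × {x57}, {j} × {x57}, {h} × {x55, x57}, {h, i} × {x57}, {h, j} × {x57}, {i} × {x55, x57}, {i, j} × {x57}, {j} × {x55, x57}, {h} × {x55, x56, x57}, {h, i, j} × {x57}, {i} × {x55, x56, x57}, {j} × {x55, x56, x57}, {h, i} × {x55, x57}, {h, j} × {x55, x57}, {i, j} × {x55, x57}, {h, i} × {x55, x56, x57}, {h, j} × {x55, x56, x57}, {h, i, j} × {x55, x57}, {i, j} × {x55, x56, x57}, {h, i, j} × {x55, x56, x57}}; |τ_{X×Y}| = 64.

Enumerate products U × V with U ∈ τ_X, V ∈ τ_Y (deduplicated):
  ∅ × ∅ = {} (∅)
  {h} × {x57} = {(h,x57)}
  {i} × {x57} = {(i,x57)}
  {j} × {x57} = {(j,x57)}
  {h} × {x55, x57} = {(h,x55), (h,x57)}
  {h, i} × {x57} = {(h,x57), (i,x57)}
  {h, j} × {x57} = {(h,x57), (j,x57)}
  {i} × {x55, x57} = {(i,x55), (i,x57)}
  {i, j} × {x57} = {(i,x57), (j,x57)}
  {j} × {x55, x57} = {(j,x55), (j,x57)}
  {h} × {x55, x56, x57} = {(h,x55), (h,x56), (h,x57)}
  {h, i, j} × {x57} = {(h,x57), (i,x57), (j,x57)}
  {i} × {x55, x56, x57} = {(i,x55), (i,x56), (i,x57)}
  {j} × {x55, x56, x57} = {(j,x55), (j,x56), (j,x57)}
  {h, i} × {x55, x57} = {(h,x55), (h,x57), (i,x55), (i,x57)}
  {h, j} × {x55, x57} = {(h,x55), (h,x57), (j,x55), (j,x57)}
  {i, j} × {x55, x57} = {(i,x55), (i,x57), (j,x55), (j,x57)}
  {h, i} × {x55, x56, x57} = {(h,x55), (h,x56), (h,x57), (i,x55), (i,x56), (i,x57)}
  {h, j} × {x55, x56, x57} = {(h,x55), (h,x56), (h,x57), (j,x55), (j,x56), (j,x57)}
  {h, i, j} × {x55, x57} = {(h,x55), (h,x57), (i,x55), (i,x57), (j,x55), (j,x57)}
  {i, j} × {x55, x56, x57} = {(i,x55), (i,x56), (i,x57), (j,x55), (j,x56), (j,x57)}
  {h, i, j} × {x55, x56, x57} = {(h,x55), (h,x56), (h,x57), (i,x55), (i,x56), (i,x57), (j,x55), (j,x56), (j,x57)}
These 22 distinct sets form the basis B.
Close under arbitrary unions to get τ_{X×Y}; counting gives |τ_{X×Y}| = 64.


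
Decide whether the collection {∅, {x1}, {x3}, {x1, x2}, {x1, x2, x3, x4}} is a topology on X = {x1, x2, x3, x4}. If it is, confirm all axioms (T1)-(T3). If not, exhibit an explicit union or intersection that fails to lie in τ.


τ is NOT a topology on X.

Axiom (T1): ∅ ∈ τ? Yes; X ∈ τ? Yes.
Axiom (T2/T3): check pairwise unions and intersections of members of τ.
Counterexample for (T2): {x1} ∪ {x3} = {x1, x3} ∉ τ. Therefore τ is NOT a topology.


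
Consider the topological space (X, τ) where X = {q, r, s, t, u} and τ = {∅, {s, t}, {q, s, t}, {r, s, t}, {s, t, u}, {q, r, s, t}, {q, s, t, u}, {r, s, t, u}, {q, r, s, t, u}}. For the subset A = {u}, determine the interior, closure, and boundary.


int(A) = ∅, cl(A) = {u}, ∂A = {u}.

Closed sets in (X, τ) are complements of opens:
  closed(X, τ) = {∅, {q}, {r}, {u}, {q, r}, {q, u}, {r, u}, {q, r, u}, {q, r, s, t, u}}.
int(A) = ⋃ {U ∈ τ : U ⊆ A}. Opens contained in A: ∅.
Taking the union of these: int(A) = ∅.
cl(A) = ⋂ {C closed : A ⊆ C}. Closed sets containing A: {u}, {q, u}, {r, u}, {q, r, u}, {q, r, s, t, u}.
Intersecting these: cl(A) = {u}.
∂A = cl(A) ∖ int(A) = {u} ∖ ∅ = {u}.


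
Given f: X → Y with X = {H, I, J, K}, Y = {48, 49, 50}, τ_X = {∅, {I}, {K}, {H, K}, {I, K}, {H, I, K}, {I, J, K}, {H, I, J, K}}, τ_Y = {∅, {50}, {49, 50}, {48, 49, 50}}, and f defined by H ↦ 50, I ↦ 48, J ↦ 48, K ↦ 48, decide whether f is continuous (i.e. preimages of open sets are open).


f is NOT continuous.

Compute f^{-1}(U) for each U ∈ τ_Y:
  U = ∅: f^{-1}(U) = ∅ ∈ τ_X ✓.
  U = {50}: f^{-1}(U) = {H} ∉ τ_X ✗.
  U = {49, 50}: f^{-1}(U) = {H} ∉ τ_X ✗.
  U = {48, 49, 50}: f^{-1}(U) = {H, I, J, K} ∈ τ_X ✓.
Found U = {50} with f^{-1}(U) = {H} not in τ_X. Therefore f is NOT continuous.


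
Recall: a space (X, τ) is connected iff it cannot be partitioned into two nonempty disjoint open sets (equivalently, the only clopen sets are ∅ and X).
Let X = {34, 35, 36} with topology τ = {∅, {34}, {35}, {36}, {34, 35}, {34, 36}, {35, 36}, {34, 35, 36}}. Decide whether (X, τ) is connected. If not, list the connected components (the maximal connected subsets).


(X, τ) is disconnected; components = [{34}, {35}, {36}].

Find clopen sets (U ∈ τ with X ∖ U ∈ τ):
  U = ∅, X ∖ U = {34, 35, 36} — both open, so U is clopen.
  U = {34}, X ∖ U = {35, 36} — both open, so U is clopen.
  U = {35}, X ∖ U = {34, 36} — both open, so U is clopen.
  U = {36}, X ∖ U = {34, 35} — both open, so U is clopen.
  U = {34, 35}, X ∖ U = {36} — both open, so U is clopen.
  U = {34, 36}, X ∖ U = {35} — both open, so U is clopen.
  U = {35, 36}, X ∖ U = {34} — both open, so U is clopen.
  U = {34, 35, 36}, X ∖ U = ∅ — both open, so U is clopen.
Nontrivial clopen(s) exist: e.g. {34, 36}. So (X, τ) is disconnected.
Compute connected components by grouping points that agree on all clopens:
  component: {34}
  component: {35}
  component: {36}


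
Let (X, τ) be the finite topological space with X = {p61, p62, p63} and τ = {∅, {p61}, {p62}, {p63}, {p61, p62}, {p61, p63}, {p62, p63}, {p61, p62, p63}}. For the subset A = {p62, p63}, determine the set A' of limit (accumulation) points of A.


A' = ∅

For each x ∈ X, list the open sets U ∈ τ with x ∈ U, then check whether U ∩ (A ∖ {x}) ≠ ∅ for every such U.
  x = p61: open {p61} ∋ x has {p61} ∩ (A ∖ {p61}) = ∅, so x is NOT a limit point.
  x = p62: open {p62} ∋ x has {p62} ∩ (A ∖ {p62}) = ∅, so x is NOT a limit point.
  x = p63: open {p63} ∋ x has {p63} ∩ (A ∖ {p63}) = ∅, so x is NOT a limit point.
Collecting: A' = ∅.


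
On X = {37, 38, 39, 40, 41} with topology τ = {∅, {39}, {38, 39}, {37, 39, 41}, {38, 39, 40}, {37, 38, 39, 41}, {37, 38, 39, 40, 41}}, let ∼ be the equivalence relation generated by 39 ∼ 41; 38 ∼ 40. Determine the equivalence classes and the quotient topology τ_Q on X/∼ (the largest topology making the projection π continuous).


X/∼ = {[37], [38=40], [39=41]}; |τ_Q| = 3.

Equivalence classes: [37], [38=40], [39=41].
Quotient map π: X → X/∼ sends 37 ↦ [37], 38 ↦ [38=40], 39 ↦ [39=41], 40 ↦ [38=40], 41 ↦ [39=41].
For each subset V ⊆ X/∼, compute π^{-1}(V) ⊆ X and check whether π^{-1}(V) ∈ τ. V is open in τ_Q iff π^{-1}(V) ∈ τ.
  V = {}: π^{-1}(V) = ∅ ∈ τ ✓.
  V = {[37]}: π^{-1}(V) = {37} ∉ τ ✗.
  V = {[38=40]}: π^{-1}(V) = {38, 40} ∉ τ ✗.
  V = {[37], [38=40]}: π^{-1}(V) = {37, 38, 40} ∉ τ ✗.
  V = {[39=41]}: π^{-1}(V) = {39, 41} ∉ τ ✗.
  V = {[37], [39=41]}: π^{-1}(V) = {37, 39, 41} ∈ τ ✓.
  V = {[38=40], [39=41]}: π^{-1}(V) = {38, 39, 40, 41} ∉ τ ✗.
  V = {[37], [38=40], [39=41]}: π^{-1}(V) = {37, 38, 39, 40, 41} ∈ τ ✓.
Open sets in the quotient: τ_Q = {{}, {[37], [39=41]}, {[37], [38=40], [39=41]}} (3 elements).


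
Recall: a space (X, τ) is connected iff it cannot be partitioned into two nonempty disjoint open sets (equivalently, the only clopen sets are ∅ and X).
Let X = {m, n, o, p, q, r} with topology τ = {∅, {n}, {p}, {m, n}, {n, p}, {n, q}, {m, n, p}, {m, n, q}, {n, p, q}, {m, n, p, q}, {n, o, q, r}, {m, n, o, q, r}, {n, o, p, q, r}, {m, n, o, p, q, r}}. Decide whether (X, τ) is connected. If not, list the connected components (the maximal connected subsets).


(X, τ) is disconnected; components = [{p}, {m, n, o, q, r}].

Find clopen sets (U ∈ τ with X ∖ U ∈ τ):
  U = ∅, X ∖ U = {m, n, o, p, q, r} — both open, so U is clopen.
  U = {p}, X ∖ U = {m, n, o, q, r} — both open, so U is clopen.
  U = {m, n, o, q, r}, X ∖ U = {p} — both open, so U is clopen.
  U = {m, n, o, p, q, r}, X ∖ U = ∅ — both open, so U is clopen.
Nontrivial clopen(s) exist: e.g. {m, n, o, q, r}. So (X, τ) is disconnected.
Compute connected components by grouping points that agree on all clopens:
  component: {p}
  component: {m, n, o, q, r}


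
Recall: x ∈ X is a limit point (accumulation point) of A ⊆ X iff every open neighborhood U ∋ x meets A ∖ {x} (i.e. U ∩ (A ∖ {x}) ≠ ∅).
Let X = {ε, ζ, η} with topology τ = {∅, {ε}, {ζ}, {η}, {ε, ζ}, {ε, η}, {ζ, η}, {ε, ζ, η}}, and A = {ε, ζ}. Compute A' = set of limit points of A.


A' = ∅

For each x ∈ X, list the open sets U ∈ τ with x ∈ U, then check whether U ∩ (A ∖ {x}) ≠ ∅ for every such U.
  x = ε: open {ε} ∋ x has {ε} ∩ (A ∖ {ε}) = ∅, so x is NOT a limit point.
  x = ζ: open {ζ} ∋ x has {ζ} ∩ (A ∖ {ζ}) = ∅, so x is NOT a limit point.
  x = η: open {η} ∋ x has {η} ∩ (A ∖ {η}) = ∅, so x is NOT a limit point.
Collecting: A' = ∅.


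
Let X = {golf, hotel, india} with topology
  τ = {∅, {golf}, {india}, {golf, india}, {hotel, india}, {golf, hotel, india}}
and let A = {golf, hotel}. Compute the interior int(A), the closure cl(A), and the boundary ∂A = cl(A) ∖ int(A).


int(A) = {golf}, cl(A) = {golf, hotel}, ∂A = {hotel}.

Closed sets in (X, τ) are complements of opens:
  closed(X, τ) = {∅, {golf}, {hotel}, {golf, hotel}, {hotel, india}, {golf, hotel, india}}.
int(A) = ⋃ {U ∈ τ : U ⊆ A}. Opens contained in A: ∅, {golf}.
Taking the union of these: int(A) = {golf}.
cl(A) = ⋂ {C closed : A ⊆ C}. Closed sets containing A: {golf, hotel}, {golf, hotel, india}.
Intersecting these: cl(A) = {golf, hotel}.
∂A = cl(A) ∖ int(A) = {golf, hotel} ∖ {golf} = {hotel}.


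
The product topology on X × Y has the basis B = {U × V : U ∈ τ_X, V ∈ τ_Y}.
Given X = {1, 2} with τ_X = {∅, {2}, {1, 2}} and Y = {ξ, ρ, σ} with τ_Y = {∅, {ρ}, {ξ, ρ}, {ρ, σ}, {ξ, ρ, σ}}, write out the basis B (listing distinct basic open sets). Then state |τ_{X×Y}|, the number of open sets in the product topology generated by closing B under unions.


Basis B = {∅ × ∅, {2} × {ρ}, {1, 2} × {ρ}, {2} × {ξ, ρ}, {2} × {ρ, σ}, {2} × {ξ, ρ, σ}, {1, 2} × {ξ, ρ}, {1, 2} × {ρ, σ}, {1, 2} × {ξ, ρ, σ}}; |τ_{X×Y}| = 14.

Enumerate products U × V with U ∈ τ_X, V ∈ τ_Y (deduplicated):
  ∅ × ∅ = {} (∅)
  {2} × {ρ} = {(2,ρ)}
  {1, 2} × {ρ} = {(1,ρ), (2,ρ)}
  {2} × {ξ, ρ} = {(2,ξ), (2,ρ)}
  {2} × {ρ, σ} = {(2,ρ), (2,σ)}
  {2} × {ξ, ρ, σ} = {(2,ξ), (2,ρ), (2,σ)}
  {1, 2} × {ξ, ρ} = {(1,ξ), (1,ρ), (2,ξ), (2,ρ)}
  {1, 2} × {ρ, σ} = {(1,ρ), (1,σ), (2,ρ), (2,σ)}
  {1, 2} × {ξ, ρ, σ} = {(1,ξ), (1,ρ), (1,σ), (2,ξ), (2,ρ), (2,σ)}
These 9 distinct sets form the basis B.
Close under arbitrary unions to get τ_{X×Y}; counting gives |τ_{X×Y}| = 14.


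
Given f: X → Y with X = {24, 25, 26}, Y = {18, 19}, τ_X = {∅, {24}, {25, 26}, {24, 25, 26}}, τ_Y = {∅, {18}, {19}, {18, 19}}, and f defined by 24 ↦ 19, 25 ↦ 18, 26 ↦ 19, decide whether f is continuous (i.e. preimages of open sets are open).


f is NOT continuous.

Compute f^{-1}(U) for each U ∈ τ_Y:
  U = ∅: f^{-1}(U) = ∅ ∈ τ_X ✓.
  U = {18}: f^{-1}(U) = {25} ∉ τ_X ✗.
  U = {19}: f^{-1}(U) = {24, 26} ∉ τ_X ✗.
  U = {18, 19}: f^{-1}(U) = {24, 25, 26} ∈ τ_X ✓.
Found U = {18} with f^{-1}(U) = {25} not in τ_X. Therefore f is NOT continuous.


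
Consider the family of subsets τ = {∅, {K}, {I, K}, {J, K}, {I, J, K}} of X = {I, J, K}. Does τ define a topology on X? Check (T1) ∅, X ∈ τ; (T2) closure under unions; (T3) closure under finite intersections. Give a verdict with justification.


τ IS a topology on X.

Axiom (T1): ∅ ∈ τ? Yes; X ∈ τ? Yes.
Axiom (T2/T3): check pairwise unions and intersections of members of τ.
All pairwise intersections and unions checked — each lies in τ. Therefore τ satisfies (T1), (T2), (T3): it IS a topology on X.


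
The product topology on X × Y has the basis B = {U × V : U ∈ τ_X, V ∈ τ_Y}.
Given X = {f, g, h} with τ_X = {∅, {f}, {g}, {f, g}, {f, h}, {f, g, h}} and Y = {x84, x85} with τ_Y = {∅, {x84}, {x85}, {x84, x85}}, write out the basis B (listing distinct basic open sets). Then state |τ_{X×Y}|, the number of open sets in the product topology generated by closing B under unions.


Basis B = {∅ × ∅, {f} × {x84}, {f} × {x85}, {g} × {x84}, {g} × {x85}, {f} × {x84, x85}, {f, g} × {x84}, {f, h} × {x84}, {f, g} × {x85}, {f, h} × {x85}, {g} × {x84, x85}, {f, g, h} × {x84}, {f, g, h} × {x85}, {f, g} × {x84, x85}, {f, h} × {x84, x85}, {f, g, h} × {x84, x85}}; |τ_{X×Y}| = 36.

Enumerate products U × V with U ∈ τ_X, V ∈ τ_Y (deduplicated):
  ∅ × ∅ = {} (∅)
  {f} × {x84} = {(f,x84)}
  {f} × {x85} = {(f,x85)}
  {g} × {x84} = {(g,x84)}
  {g} × {x85} = {(g,x85)}
  {f} × {x84, x85} = {(f,x84), (f,x85)}
  {f, g} × {x84} = {(f,x84), (g,x84)}
  {f, h} × {x84} = {(f,x84), (h,x84)}
  {f, g} × {x85} = {(f,x85), (g,x85)}
  {f, h} × {x85} = {(f,x85), (h,x85)}
  {g} × {x84, x85} = {(g,x84), (g,x85)}
  {f, g, h} × {x84} = {(f,x84), (g,x84), (h,x84)}
  {f, g, h} × {x85} = {(f,x85), (g,x85), (h,x85)}
  {f, g} × {x84, x85} = {(f,x84), (f,x85), (g,x84), (g,x85)}
  {f, h} × {x84, x85} = {(f,x84), (f,x85), (h,x84), (h,x85)}
  {f, g, h} × {x84, x85} = {(f,x84), (f,x85), (g,x84), (g,x85), (h,x84), (h,x85)}
These 16 distinct sets form the basis B.
Close under arbitrary unions to get τ_{X×Y}; counting gives |τ_{X×Y}| = 36.


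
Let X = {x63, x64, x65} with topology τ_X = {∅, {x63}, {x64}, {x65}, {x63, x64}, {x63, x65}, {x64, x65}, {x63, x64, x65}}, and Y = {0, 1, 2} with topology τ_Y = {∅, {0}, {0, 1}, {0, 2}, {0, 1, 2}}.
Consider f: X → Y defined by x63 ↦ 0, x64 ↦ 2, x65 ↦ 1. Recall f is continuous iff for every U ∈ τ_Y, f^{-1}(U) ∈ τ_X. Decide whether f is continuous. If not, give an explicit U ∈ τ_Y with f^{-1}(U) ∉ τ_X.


f IS continuous.

Compute f^{-1}(U) for each U ∈ τ_Y:
  U = ∅: f^{-1}(U) = ∅ ∈ τ_X ✓.
  U = {0}: f^{-1}(U) = {x63} ∈ τ_X ✓.
  U = {0, 1}: f^{-1}(U) = {x63, x65} ∈ τ_X ✓.
  U = {0, 2}: f^{-1}(U) = {x63, x64} ∈ τ_X ✓.
  U = {0, 1, 2}: f^{-1}(U) = {x63, x64, x65} ∈ τ_X ✓.
Every preimage lies in τ_X, so f IS continuous.


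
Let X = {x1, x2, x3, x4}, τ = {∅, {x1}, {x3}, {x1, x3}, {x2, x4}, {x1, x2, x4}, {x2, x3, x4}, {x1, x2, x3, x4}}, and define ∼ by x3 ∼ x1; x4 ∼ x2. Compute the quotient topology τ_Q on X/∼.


X/∼ = {[x1=x3], [x2=x4]}; |τ_Q| = 4.

Equivalence classes: [x1=x3], [x2=x4].
Quotient map π: X → X/∼ sends x1 ↦ [x1=x3], x2 ↦ [x2=x4], x3 ↦ [x1=x3], x4 ↦ [x2=x4].
For each subset V ⊆ X/∼, compute π^{-1}(V) ⊆ X and check whether π^{-1}(V) ∈ τ. V is open in τ_Q iff π^{-1}(V) ∈ τ.
  V = {}: π^{-1}(V) = ∅ ∈ τ ✓.
  V = {[x1=x3]}: π^{-1}(V) = {x1, x3} ∈ τ ✓.
  V = {[x2=x4]}: π^{-1}(V) = {x2, x4} ∈ τ ✓.
  V = {[x1=x3], [x2=x4]}: π^{-1}(V) = {x1, x2, x3, x4} ∈ τ ✓.
Open sets in the quotient: τ_Q = {{}, {[x1=x3]}, {[x2=x4]}, {[x1=x3], [x2=x4]}} (4 elements).


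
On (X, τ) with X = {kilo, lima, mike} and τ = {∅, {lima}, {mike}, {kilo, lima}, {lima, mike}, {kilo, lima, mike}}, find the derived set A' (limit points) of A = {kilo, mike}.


A' = ∅

For each x ∈ X, list the open sets U ∈ τ with x ∈ U, then check whether U ∩ (A ∖ {x}) ≠ ∅ for every such U.
  x = kilo: open {kilo, lima} ∋ x has {kilo, lima} ∩ (A ∖ {kilo}) = ∅, so x is NOT a limit point.
  x = lima: open {lima} ∋ x has {lima} ∩ (A ∖ {lima}) = ∅, so x is NOT a limit point.
  x = mike: open {mike} ∋ x has {mike} ∩ (A ∖ {mike}) = ∅, so x is NOT a limit point.
Collecting: A' = ∅.


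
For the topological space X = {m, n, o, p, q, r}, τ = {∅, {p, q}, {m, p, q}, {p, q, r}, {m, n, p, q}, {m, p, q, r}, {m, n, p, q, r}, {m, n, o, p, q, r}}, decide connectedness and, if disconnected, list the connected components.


(X, τ) is connected.

Find clopen sets (U ∈ τ with X ∖ U ∈ τ):
  U = ∅, X ∖ U = {m, n, o, p, q, r} — both open, so U is clopen.
  U = {m, n, o, p, q, r}, X ∖ U = ∅ — both open, so U is clopen.
Only trivial clopens (∅ and X) exist, so (X, τ) is connected.
Compute connected components by grouping points that agree on all clopens:
  component: {m, n, o, p, q, r}


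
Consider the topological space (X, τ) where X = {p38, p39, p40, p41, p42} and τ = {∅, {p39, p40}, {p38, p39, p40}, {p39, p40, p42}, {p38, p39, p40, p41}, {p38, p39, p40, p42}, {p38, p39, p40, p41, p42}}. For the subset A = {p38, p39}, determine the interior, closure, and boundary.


int(A) = ∅, cl(A) = {p38, p39, p40, p41, p42}, ∂A = {p38, p39, p40, p41, p42}.

Closed sets in (X, τ) are complements of opens:
  closed(X, τ) = {∅, {p41}, {p42}, {p38, p41}, {p41, p42}, {p38, p41, p42}, {p38, p39, p40, p41, p42}}.
int(A) = ⋃ {U ∈ τ : U ⊆ A}. Opens contained in A: ∅.
Taking the union of these: int(A) = ∅.
cl(A) = ⋂ {C closed : A ⊆ C}. Closed sets containing A: {p38, p39, p40, p41, p42}.
Intersecting these: cl(A) = {p38, p39, p40, p41, p42}.
∂A = cl(A) ∖ int(A) = {p38, p39, p40, p41, p42} ∖ ∅ = {p38, p39, p40, p41, p42}.


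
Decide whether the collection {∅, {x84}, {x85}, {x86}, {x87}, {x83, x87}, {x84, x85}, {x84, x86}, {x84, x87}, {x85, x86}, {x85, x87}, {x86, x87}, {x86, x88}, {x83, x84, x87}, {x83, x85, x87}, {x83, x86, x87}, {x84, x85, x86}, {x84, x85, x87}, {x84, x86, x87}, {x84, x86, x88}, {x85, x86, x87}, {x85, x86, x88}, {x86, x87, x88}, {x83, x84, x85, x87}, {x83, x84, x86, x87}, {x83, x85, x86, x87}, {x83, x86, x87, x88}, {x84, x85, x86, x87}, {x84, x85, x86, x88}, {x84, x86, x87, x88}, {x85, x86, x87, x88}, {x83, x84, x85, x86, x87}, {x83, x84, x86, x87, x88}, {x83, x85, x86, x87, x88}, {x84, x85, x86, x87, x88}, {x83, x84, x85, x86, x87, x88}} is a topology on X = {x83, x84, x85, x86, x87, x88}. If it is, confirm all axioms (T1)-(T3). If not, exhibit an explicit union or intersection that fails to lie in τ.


τ IS a topology on X.

Axiom (T1): ∅ ∈ τ? Yes; X ∈ τ? Yes.
Axiom (T2/T3): check pairwise unions and intersections of members of τ.
All pairwise intersections and unions checked — each lies in τ. Therefore τ satisfies (T1), (T2), (T3): it IS a topology on X.


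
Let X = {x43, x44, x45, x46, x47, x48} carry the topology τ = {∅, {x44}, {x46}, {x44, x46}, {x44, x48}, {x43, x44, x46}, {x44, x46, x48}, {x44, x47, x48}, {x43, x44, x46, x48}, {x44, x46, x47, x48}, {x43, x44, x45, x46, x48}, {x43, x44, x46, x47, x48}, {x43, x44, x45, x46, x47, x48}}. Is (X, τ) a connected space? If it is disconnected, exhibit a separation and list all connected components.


(X, τ) is connected.

Find clopen sets (U ∈ τ with X ∖ U ∈ τ):
  U = ∅, X ∖ U = {x43, x44, x45, x46, x47, x48} — both open, so U is clopen.
  U = {x43, x44, x45, x46, x47, x48}, X ∖ U = ∅ — both open, so U is clopen.
Only trivial clopens (∅ and X) exist, so (X, τ) is connected.
Compute connected components by grouping points that agree on all clopens:
  component: {x43, x44, x45, x46, x47, x48}


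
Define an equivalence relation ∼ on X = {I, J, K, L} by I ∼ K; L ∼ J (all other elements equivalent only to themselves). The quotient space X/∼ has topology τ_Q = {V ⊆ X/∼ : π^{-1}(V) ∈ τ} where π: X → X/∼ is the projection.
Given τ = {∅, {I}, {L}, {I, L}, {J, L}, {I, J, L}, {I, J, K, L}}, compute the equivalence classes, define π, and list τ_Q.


X/∼ = {[I=K], [J=L]}; |τ_Q| = 3.

Equivalence classes: [I=K], [J=L].
Quotient map π: X → X/∼ sends I ↦ [I=K], J ↦ [J=L], K ↦ [I=K], L ↦ [J=L].
For each subset V ⊆ X/∼, compute π^{-1}(V) ⊆ X and check whether π^{-1}(V) ∈ τ. V is open in τ_Q iff π^{-1}(V) ∈ τ.
  V = {}: π^{-1}(V) = ∅ ∈ τ ✓.
  V = {[I=K]}: π^{-1}(V) = {I, K} ∉ τ ✗.
  V = {[J=L]}: π^{-1}(V) = {J, L} ∈ τ ✓.
  V = {[I=K], [J=L]}: π^{-1}(V) = {I, J, K, L} ∈ τ ✓.
Open sets in the quotient: τ_Q = {{}, {[J=L]}, {[I=K], [J=L]}} (3 elements).


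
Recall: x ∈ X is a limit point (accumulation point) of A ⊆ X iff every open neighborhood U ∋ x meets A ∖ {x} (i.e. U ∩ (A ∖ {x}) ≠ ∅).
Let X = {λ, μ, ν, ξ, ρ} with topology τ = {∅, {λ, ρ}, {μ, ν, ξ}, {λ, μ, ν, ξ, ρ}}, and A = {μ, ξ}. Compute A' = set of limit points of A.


A' = {μ, ν, ξ}

For each x ∈ X, list the open sets U ∈ τ with x ∈ U, then check whether U ∩ (A ∖ {x}) ≠ ∅ for every such U.
  x = λ: open {λ, ρ} ∋ x has {λ, ρ} ∩ (A ∖ {λ}) = ∅, so x is NOT a limit point.
  x = μ: opens ∋ x are {μ, ν, ξ}, {λ, μ, ν, ξ, ρ}; each meets A ∖ {μ}, so x IS a limit point.
  x = ν: opens ∋ x are {μ, ν, ξ}, {λ, μ, ν, ξ, ρ}; each meets A ∖ {ν}, so x IS a limit point.
  x = ξ: opens ∋ x are {μ, ν, ξ}, {λ, μ, ν, ξ, ρ}; each meets A ∖ {ξ}, so x IS a limit point.
  x = ρ: open {λ, ρ} ∋ x has {λ, ρ} ∩ (A ∖ {ρ}) = ∅, so x is NOT a limit point.
Collecting: A' = {μ, ν, ξ}.


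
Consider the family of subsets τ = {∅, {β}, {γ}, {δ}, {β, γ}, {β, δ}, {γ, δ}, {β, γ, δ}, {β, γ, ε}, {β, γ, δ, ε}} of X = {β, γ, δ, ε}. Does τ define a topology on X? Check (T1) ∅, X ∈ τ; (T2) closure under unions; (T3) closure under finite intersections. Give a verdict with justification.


τ IS a topology on X.

Axiom (T1): ∅ ∈ τ? Yes; X ∈ τ? Yes.
Axiom (T2/T3): check pairwise unions and intersections of members of τ.
All pairwise intersections and unions checked — each lies in τ. Therefore τ satisfies (T1), (T2), (T3): it IS a topology on X.


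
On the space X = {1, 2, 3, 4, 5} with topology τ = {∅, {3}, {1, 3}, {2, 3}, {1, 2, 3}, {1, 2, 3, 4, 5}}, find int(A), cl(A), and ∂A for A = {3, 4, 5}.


int(A) = {3}, cl(A) = {1, 2, 3, 4, 5}, ∂A = {1, 2, 4, 5}.

Closed sets in (X, τ) are complements of opens:
  closed(X, τ) = {∅, {4, 5}, {1, 4, 5}, {2, 4, 5}, {1, 2, 4, 5}, {1, 2, 3, 4, 5}}.
int(A) = ⋃ {U ∈ τ : U ⊆ A}. Opens contained in A: ∅, {3}.
Taking the union of these: int(A) = {3}.
cl(A) = ⋂ {C closed : A ⊆ C}. Closed sets containing A: {1, 2, 3, 4, 5}.
Intersecting these: cl(A) = {1, 2, 3, 4, 5}.
∂A = cl(A) ∖ int(A) = {1, 2, 3, 4, 5} ∖ {3} = {1, 2, 4, 5}.


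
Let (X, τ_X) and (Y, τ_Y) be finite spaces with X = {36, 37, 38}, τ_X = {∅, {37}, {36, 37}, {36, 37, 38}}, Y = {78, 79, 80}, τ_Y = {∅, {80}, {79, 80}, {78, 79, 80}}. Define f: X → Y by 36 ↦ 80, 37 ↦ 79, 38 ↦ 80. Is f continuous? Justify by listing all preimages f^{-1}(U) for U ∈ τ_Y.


f is NOT continuous.

Compute f^{-1}(U) for each U ∈ τ_Y:
  U = ∅: f^{-1}(U) = ∅ ∈ τ_X ✓.
  U = {80}: f^{-1}(U) = {36, 38} ∉ τ_X ✗.
  U = {79, 80}: f^{-1}(U) = {36, 37, 38} ∈ τ_X ✓.
  U = {78, 79, 80}: f^{-1}(U) = {36, 37, 38} ∈ τ_X ✓.
Found U = {80} with f^{-1}(U) = {36, 38} not in τ_X. Therefore f is NOT continuous.


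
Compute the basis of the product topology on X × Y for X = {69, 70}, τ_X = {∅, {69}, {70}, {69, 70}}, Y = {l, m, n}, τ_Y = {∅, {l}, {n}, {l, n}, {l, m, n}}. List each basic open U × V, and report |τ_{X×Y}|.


Basis B = {∅ × ∅, {69} × {l}, {69} × {n}, {70} × {l}, {70} × {n}, {69} × {l, n}, {69, 70} × {l}, {69, 70} × {n}, {70} × {l, n}, {69} × {l, m, n}, {70} × {l, m, n}, {69, 70} × {l, n}, {69, 70} × {l, m, n}}; |τ_{X×Y}| = 25.

Enumerate products U × V with U ∈ τ_X, V ∈ τ_Y (deduplicated):
  ∅ × ∅ = {} (∅)
  {69} × {l} = {(69,l)}
  {69} × {n} = {(69,n)}
  {70} × {l} = {(70,l)}
  {70} × {n} = {(70,n)}
  {69} × {l, n} = {(69,l), (69,n)}
  {69, 70} × {l} = {(69,l), (70,l)}
  {69, 70} × {n} = {(69,n), (70,n)}
  {70} × {l, n} = {(70,l), (70,n)}
  {69} × {l, m, n} = {(69,l), (69,m), (69,n)}
  {70} × {l, m, n} = {(70,l), (70,m), (70,n)}
  {69, 70} × {l, n} = {(69,l), (69,n), (70,l), (70,n)}
  {69, 70} × {l, m, n} = {(69,l), (69,m), (69,n), (70,l), (70,m), (70,n)}
These 13 distinct sets form the basis B.
Close under arbitrary unions to get τ_{X×Y}; counting gives |τ_{X×Y}| = 25.


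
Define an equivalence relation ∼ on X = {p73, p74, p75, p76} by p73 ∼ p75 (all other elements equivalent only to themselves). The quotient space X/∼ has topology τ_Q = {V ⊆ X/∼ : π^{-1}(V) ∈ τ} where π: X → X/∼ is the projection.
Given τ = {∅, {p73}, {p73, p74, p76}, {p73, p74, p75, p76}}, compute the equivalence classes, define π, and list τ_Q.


X/∼ = {[p73=p75], [p74], [p76]}; |τ_Q| = 2.

Equivalence classes: [p73=p75], [p74], [p76].
Quotient map π: X → X/∼ sends p73 ↦ [p73=p75], p74 ↦ [p74], p75 ↦ [p73=p75], p76 ↦ [p76].
For each subset V ⊆ X/∼, compute π^{-1}(V) ⊆ X and check whether π^{-1}(V) ∈ τ. V is open in τ_Q iff π^{-1}(V) ∈ τ.
  V = {}: π^{-1}(V) = ∅ ∈ τ ✓.
  V = {[p73=p75]}: π^{-1}(V) = {p73, p75} ∉ τ ✗.
  V = {[p74]}: π^{-1}(V) = {p74} ∉ τ ✗.
  V = {[p73=p75], [p74]}: π^{-1}(V) = {p73, p74, p75} ∉ τ ✗.
  V = {[p76]}: π^{-1}(V) = {p76} ∉ τ ✗.
  V = {[p73=p75], [p76]}: π^{-1}(V) = {p73, p75, p76} ∉ τ ✗.
  V = {[p74], [p76]}: π^{-1}(V) = {p74, p76} ∉ τ ✗.
  V = {[p73=p75], [p74], [p76]}: π^{-1}(V) = {p73, p74, p75, p76} ∈ τ ✓.
Open sets in the quotient: τ_Q = {{}, {[p73=p75], [p74], [p76]}} (2 elements).


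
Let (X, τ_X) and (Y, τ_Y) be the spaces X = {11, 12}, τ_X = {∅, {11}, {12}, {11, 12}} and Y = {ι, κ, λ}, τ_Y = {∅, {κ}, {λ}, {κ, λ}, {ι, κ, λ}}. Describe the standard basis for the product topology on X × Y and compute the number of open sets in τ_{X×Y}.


Basis B = {∅ × ∅, {11} × {κ}, {11} × {λ}, {12} × {κ}, {12} × {λ}, {11} × {κ, λ}, {11, 12} × {κ}, {11, 12} × {λ}, {12} × {κ, λ}, {11} × {ι, κ, λ}, {12} × {ι, κ, λ}, {11, 12} × {κ, λ}, {11, 12} × {ι, κ, λ}}; |τ_{X×Y}| = 25.

Enumerate products U × V with U ∈ τ_X, V ∈ τ_Y (deduplicated):
  ∅ × ∅ = {} (∅)
  {11} × {κ} = {(11,κ)}
  {11} × {λ} = {(11,λ)}
  {12} × {κ} = {(12,κ)}
  {12} × {λ} = {(12,λ)}
  {11} × {κ, λ} = {(11,κ), (11,λ)}
  {11, 12} × {κ} = {(11,κ), (12,κ)}
  {11, 12} × {λ} = {(11,λ), (12,λ)}
  {12} × {κ, λ} = {(12,κ), (12,λ)}
  {11} × {ι, κ, λ} = {(11,ι), (11,κ), (11,λ)}
  {12} × {ι, κ, λ} = {(12,ι), (12,κ), (12,λ)}
  {11, 12} × {κ, λ} = {(11,κ), (11,λ), (12,κ), (12,λ)}
  {11, 12} × {ι, κ, λ} = {(11,ι), (11,κ), (11,λ), (12,ι), (12,κ), (12,λ)}
These 13 distinct sets form the basis B.
Close under arbitrary unions to get τ_{X×Y}; counting gives |τ_{X×Y}| = 25.


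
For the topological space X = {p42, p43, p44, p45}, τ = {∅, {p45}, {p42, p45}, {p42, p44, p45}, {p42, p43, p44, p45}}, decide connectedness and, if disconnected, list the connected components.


(X, τ) is connected.

Find clopen sets (U ∈ τ with X ∖ U ∈ τ):
  U = ∅, X ∖ U = {p42, p43, p44, p45} — both open, so U is clopen.
  U = {p42, p43, p44, p45}, X ∖ U = ∅ — both open, so U is clopen.
Only trivial clopens (∅ and X) exist, so (X, τ) is connected.
Compute connected components by grouping points that agree on all clopens:
  component: {p42, p43, p44, p45}


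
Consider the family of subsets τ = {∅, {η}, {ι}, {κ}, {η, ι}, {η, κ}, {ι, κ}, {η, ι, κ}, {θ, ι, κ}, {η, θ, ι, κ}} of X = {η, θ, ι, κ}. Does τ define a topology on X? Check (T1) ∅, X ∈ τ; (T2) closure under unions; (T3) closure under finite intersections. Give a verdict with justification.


τ IS a topology on X.

Axiom (T1): ∅ ∈ τ? Yes; X ∈ τ? Yes.
Axiom (T2/T3): check pairwise unions and intersections of members of τ.
All pairwise intersections and unions checked — each lies in τ. Therefore τ satisfies (T1), (T2), (T3): it IS a topology on X.


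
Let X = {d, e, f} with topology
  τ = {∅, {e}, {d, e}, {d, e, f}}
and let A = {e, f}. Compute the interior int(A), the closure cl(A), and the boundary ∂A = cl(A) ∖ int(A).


int(A) = {e}, cl(A) = {d, e, f}, ∂A = {d, f}.

Closed sets in (X, τ) are complements of opens:
  closed(X, τ) = {∅, {f}, {d, f}, {d, e, f}}.
int(A) = ⋃ {U ∈ τ : U ⊆ A}. Opens contained in A: ∅, {e}.
Taking the union of these: int(A) = {e}.
cl(A) = ⋂ {C closed : A ⊆ C}. Closed sets containing A: {d, e, f}.
Intersecting these: cl(A) = {d, e, f}.
∂A = cl(A) ∖ int(A) = {d, e, f} ∖ {e} = {d, f}.


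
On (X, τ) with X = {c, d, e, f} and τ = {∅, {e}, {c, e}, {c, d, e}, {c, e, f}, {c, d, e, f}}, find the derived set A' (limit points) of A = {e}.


A' = {c, d, f}

For each x ∈ X, list the open sets U ∈ τ with x ∈ U, then check whether U ∩ (A ∖ {x}) ≠ ∅ for every such U.
  x = c: opens ∋ x are {c, e}, {c, d, e}, {c, e, f}, {c, d, e, f}; each meets A ∖ {c}, so x IS a limit point.
  x = d: opens ∋ x are {c, d, e}, {c, d, e, f}; each meets A ∖ {d}, so x IS a limit point.
  x = e: open {e} ∋ x has {e} ∩ (A ∖ {e}) = ∅, so x is NOT a limit point.
  x = f: opens ∋ x are {c, e, f}, {c, d, e, f}; each meets A ∖ {f}, so x IS a limit point.
Collecting: A' = {c, d, f}.


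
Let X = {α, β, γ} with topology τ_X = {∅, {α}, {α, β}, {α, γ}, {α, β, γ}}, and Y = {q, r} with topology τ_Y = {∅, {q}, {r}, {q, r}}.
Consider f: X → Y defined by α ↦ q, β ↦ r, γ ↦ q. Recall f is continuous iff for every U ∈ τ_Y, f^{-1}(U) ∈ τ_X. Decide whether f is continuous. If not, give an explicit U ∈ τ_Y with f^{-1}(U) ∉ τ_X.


f is NOT continuous.

Compute f^{-1}(U) for each U ∈ τ_Y:
  U = ∅: f^{-1}(U) = ∅ ∈ τ_X ✓.
  U = {q}: f^{-1}(U) = {α, γ} ∈ τ_X ✓.
  U = {r}: f^{-1}(U) = {β} ∉ τ_X ✗.
  U = {q, r}: f^{-1}(U) = {α, β, γ} ∈ τ_X ✓.
Found U = {r} with f^{-1}(U) = {β} not in τ_X. Therefore f is NOT continuous.


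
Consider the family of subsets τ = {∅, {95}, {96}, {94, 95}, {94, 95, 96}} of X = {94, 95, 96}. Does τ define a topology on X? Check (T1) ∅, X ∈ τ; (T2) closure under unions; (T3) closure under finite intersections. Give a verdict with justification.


τ is NOT a topology on X.

Axiom (T1): ∅ ∈ τ? Yes; X ∈ τ? Yes.
Axiom (T2/T3): check pairwise unions and intersections of members of τ.
Counterexample for (T2): {95} ∪ {96} = {95, 96} ∉ τ. Therefore τ is NOT a topology.


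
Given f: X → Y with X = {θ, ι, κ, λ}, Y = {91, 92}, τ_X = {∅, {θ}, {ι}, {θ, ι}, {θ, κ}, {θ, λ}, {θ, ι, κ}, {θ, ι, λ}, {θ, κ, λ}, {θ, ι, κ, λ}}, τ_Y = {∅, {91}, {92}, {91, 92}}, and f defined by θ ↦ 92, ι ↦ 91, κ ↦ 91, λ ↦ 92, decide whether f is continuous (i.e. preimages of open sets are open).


f is NOT continuous.

Compute f^{-1}(U) for each U ∈ τ_Y:
  U = ∅: f^{-1}(U) = ∅ ∈ τ_X ✓.
  U = {91}: f^{-1}(U) = {ι, κ} ∉ τ_X ✗.
  U = {92}: f^{-1}(U) = {θ, λ} ∈ τ_X ✓.
  U = {91, 92}: f^{-1}(U) = {θ, ι, κ, λ} ∈ τ_X ✓.
Found U = {91} with f^{-1}(U) = {ι, κ} not in τ_X. Therefore f is NOT continuous.


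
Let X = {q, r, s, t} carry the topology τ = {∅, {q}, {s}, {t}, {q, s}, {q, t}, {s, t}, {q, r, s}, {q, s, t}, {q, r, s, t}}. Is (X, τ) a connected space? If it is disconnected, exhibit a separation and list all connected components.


(X, τ) is disconnected; components = [{t}, {q, r, s}].

Find clopen sets (U ∈ τ with X ∖ U ∈ τ):
  U = ∅, X ∖ U = {q, r, s, t} — both open, so U is clopen.
  U = {t}, X ∖ U = {q, r, s} — both open, so U is clopen.
  U = {q, r, s}, X ∖ U = {t} — both open, so U is clopen.
  U = {q, r, s, t}, X ∖ U = ∅ — both open, so U is clopen.
Nontrivial clopen(s) exist: e.g. {t}. So (X, τ) is disconnected.
Compute connected components by grouping points that agree on all clopens:
  component: {t}
  component: {q, r, s}


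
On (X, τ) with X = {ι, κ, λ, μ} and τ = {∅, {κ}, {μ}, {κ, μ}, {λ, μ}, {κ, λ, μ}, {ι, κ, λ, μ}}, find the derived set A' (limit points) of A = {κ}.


A' = {ι}

For each x ∈ X, list the open sets U ∈ τ with x ∈ U, then check whether U ∩ (A ∖ {x}) ≠ ∅ for every such U.
  x = ι: opens ∋ x are {ι, κ, λ, μ}; each meets A ∖ {ι}, so x IS a limit point.
  x = κ: open {κ} ∋ x has {κ} ∩ (A ∖ {κ}) = ∅, so x is NOT a limit point.
  x = λ: open {λ, μ} ∋ x has {λ, μ} ∩ (A ∖ {λ}) = ∅, so x is NOT a limit point.
  x = μ: open {μ} ∋ x has {μ} ∩ (A ∖ {μ}) = ∅, so x is NOT a limit point.
Collecting: A' = {ι}.


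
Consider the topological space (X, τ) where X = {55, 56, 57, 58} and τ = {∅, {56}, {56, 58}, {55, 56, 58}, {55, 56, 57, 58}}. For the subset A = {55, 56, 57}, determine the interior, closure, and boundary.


int(A) = {56}, cl(A) = {55, 56, 57, 58}, ∂A = {55, 57, 58}.

Closed sets in (X, τ) are complements of opens:
  closed(X, τ) = {∅, {57}, {55, 57}, {55, 57, 58}, {55, 56, 57, 58}}.
int(A) = ⋃ {U ∈ τ : U ⊆ A}. Opens contained in A: ∅, {56}.
Taking the union of these: int(A) = {56}.
cl(A) = ⋂ {C closed : A ⊆ C}. Closed sets containing A: {55, 56, 57, 58}.
Intersecting these: cl(A) = {55, 56, 57, 58}.
∂A = cl(A) ∖ int(A) = {55, 56, 57, 58} ∖ {56} = {55, 57, 58}.


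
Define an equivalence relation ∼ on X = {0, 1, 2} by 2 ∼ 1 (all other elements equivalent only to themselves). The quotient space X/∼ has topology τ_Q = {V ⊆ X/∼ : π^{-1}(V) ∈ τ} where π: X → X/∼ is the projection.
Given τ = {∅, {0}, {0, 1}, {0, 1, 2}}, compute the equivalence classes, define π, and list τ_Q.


X/∼ = {[0], [1=2]}; |τ_Q| = 3.

Equivalence classes: [0], [1=2].
Quotient map π: X → X/∼ sends 0 ↦ [0], 1 ↦ [1=2], 2 ↦ [1=2].
For each subset V ⊆ X/∼, compute π^{-1}(V) ⊆ X and check whether π^{-1}(V) ∈ τ. V is open in τ_Q iff π^{-1}(V) ∈ τ.
  V = {}: π^{-1}(V) = ∅ ∈ τ ✓.
  V = {[0]}: π^{-1}(V) = {0} ∈ τ ✓.
  V = {[1=2]}: π^{-1}(V) = {1, 2} ∉ τ ✗.
  V = {[0], [1=2]}: π^{-1}(V) = {0, 1, 2} ∈ τ ✓.
Open sets in the quotient: τ_Q = {{}, {[0]}, {[0], [1=2]}} (3 elements).


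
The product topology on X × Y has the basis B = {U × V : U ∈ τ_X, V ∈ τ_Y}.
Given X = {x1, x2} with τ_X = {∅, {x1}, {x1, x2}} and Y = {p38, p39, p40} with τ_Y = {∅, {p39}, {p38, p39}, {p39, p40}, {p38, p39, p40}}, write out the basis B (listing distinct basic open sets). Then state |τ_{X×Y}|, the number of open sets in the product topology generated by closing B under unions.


Basis B = {∅ × ∅, {x1} × {p39}, {x1} × {p38, p39}, {x1} × {p39, p40}, {x1, x2} × {p39}, {x1} × {p38, p39, p40}, {x1, x2} × {p38, p39}, {x1, x2} × {p39, p40}, {x1, x2} × {p38, p39, p40}}; |τ_{X×Y}| = 14.

Enumerate products U × V with U ∈ τ_X, V ∈ τ_Y (deduplicated):
  ∅ × ∅ = {} (∅)
  {x1} × {p39} = {(x1,p39)}
  {x1} × {p38, p39} = {(x1,p38), (x1,p39)}
  {x1} × {p39, p40} = {(x1,p39), (x1,p40)}
  {x1, x2} × {p39} = {(x1,p39), (x2,p39)}
  {x1} × {p38, p39, p40} = {(x1,p38), (x1,p39), (x1,p40)}
  {x1, x2} × {p38, p39} = {(x1,p38), (x1,p39), (x2,p38), (x2,p39)}
  {x1, x2} × {p39, p40} = {(x1,p39), (x1,p40), (x2,p39), (x2,p40)}
  {x1, x2} × {p38, p39, p40} = {(x1,p38), (x1,p39), (x1,p40), (x2,p38), (x2,p39), (x2,p40)}
These 9 distinct sets form the basis B.
Close under arbitrary unions to get τ_{X×Y}; counting gives |τ_{X×Y}| = 14.
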